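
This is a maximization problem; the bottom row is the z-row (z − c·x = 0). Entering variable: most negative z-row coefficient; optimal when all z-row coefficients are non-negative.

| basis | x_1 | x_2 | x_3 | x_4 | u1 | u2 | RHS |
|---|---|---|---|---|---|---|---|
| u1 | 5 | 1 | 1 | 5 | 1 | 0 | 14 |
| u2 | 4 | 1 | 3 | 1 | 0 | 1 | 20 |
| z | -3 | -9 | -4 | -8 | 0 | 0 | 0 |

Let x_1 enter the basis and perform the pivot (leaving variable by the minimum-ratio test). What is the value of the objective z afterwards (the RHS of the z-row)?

42/5

Ratio test on column x_1 — row 1: 14/5 = 14/5; row 2: 20/4 = 5. Minimum is 14/5 at row 1 (u1 leaves); pivot element 5.
Pivot on row 1; the z-row RHS becomes 0 − (-3)·(14/5) = 42/5.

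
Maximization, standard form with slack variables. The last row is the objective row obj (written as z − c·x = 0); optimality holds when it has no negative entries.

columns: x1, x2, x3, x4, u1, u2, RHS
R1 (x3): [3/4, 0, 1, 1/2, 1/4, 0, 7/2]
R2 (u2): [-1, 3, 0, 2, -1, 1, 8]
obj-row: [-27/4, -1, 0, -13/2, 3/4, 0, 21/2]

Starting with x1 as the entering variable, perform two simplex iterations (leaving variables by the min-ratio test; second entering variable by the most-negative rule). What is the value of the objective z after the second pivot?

103/2

Ratio test on column x1 — row 1: (7/2)/(3/4) = 14/3; row 2: entry -1 ≤ 0. Minimum is 14/3 at row 1 (x3 leaves); pivot element 3/4.
Pivot on row 1; the obj-row RHS becomes 21/2 − (-27/4)·(14/3) = 42.
Next entering variable (most negative obj-row entry -2): x4.
Ratio test on column x4 — row 1: (14/3)/(2/3) = 7; row 2: (38/3)/(8/3) = 19/4. Minimum is 19/4 at row 2 (u2 leaves); pivot element 8/3.
After the second pivot the obj-row RHS is 42 − (-2)·(19/4) = 103/2.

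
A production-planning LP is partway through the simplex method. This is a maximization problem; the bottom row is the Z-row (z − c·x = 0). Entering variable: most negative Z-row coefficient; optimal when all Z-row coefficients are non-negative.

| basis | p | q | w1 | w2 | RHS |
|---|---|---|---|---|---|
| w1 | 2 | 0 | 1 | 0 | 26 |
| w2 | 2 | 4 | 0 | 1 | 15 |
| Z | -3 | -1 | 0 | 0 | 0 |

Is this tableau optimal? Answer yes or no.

The Z-row has a negative entry -3 in column p, so it is not optimal.

no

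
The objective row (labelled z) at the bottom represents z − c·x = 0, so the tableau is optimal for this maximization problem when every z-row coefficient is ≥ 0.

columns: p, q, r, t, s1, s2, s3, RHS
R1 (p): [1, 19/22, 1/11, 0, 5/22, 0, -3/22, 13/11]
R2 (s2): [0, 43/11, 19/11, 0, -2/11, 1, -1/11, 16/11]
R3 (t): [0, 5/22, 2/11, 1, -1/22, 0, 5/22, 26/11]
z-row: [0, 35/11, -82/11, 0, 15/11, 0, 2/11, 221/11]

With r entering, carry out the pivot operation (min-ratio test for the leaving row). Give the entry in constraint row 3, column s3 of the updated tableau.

Ratio test on column r — row 1: (13/11)/(1/11) = 13; row 2: (16/11)/(19/11) = 16/19; row 3: (26/11)/(2/11) = 13. Minimum is 16/19 at row 2 (s2 leaves); pivot element 19/11.
Divide row 2 by 19/11; eliminate column r from the other rows.
Row 3 update in column s3: 5/22 − (2/11)·(-1/19) = 9/38.

9/38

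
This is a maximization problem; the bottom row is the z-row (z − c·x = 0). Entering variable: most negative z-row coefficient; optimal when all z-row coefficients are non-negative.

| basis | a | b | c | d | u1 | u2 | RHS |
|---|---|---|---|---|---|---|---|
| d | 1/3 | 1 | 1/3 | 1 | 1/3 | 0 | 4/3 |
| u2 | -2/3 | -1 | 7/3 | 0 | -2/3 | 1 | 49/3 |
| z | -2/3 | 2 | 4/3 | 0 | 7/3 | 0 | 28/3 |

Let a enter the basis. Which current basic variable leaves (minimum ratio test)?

d

Column a entries and ratios — d: (4/3)/(1/3) = 4; u2: -2/3 ≤ 0, skip.
Smallest ratio is 4 in the row of d, so d leaves.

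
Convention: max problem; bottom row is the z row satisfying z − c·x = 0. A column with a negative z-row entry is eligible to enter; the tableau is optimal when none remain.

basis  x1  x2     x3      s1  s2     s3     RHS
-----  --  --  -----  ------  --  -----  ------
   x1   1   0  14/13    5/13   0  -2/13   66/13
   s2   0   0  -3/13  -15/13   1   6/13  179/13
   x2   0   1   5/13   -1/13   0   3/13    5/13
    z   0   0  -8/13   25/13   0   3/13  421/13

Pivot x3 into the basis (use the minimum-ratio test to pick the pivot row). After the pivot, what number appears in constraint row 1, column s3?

Ratio test on column x3 — row 1: (66/13)/(14/13) = 33/7; row 2: entry -3/13 ≤ 0; row 3: (5/13)/(5/13) = 1. Minimum is 1 at row 3 (x2 leaves); pivot element 5/13.
Divide row 3 by 5/13; eliminate column x3 from the other rows.
Row 1 update in column s3: -2/13 − (14/13)·(3/5) = -4/5.

-4/5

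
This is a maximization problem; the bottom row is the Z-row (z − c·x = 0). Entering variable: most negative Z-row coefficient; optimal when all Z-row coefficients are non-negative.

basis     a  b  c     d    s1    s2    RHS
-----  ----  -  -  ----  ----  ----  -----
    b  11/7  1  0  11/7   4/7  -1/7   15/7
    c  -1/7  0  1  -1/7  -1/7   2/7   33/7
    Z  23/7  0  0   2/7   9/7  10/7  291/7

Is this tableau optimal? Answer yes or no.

yes

Every Z-row coefficient is ≥ 0, so the tableau is optimal.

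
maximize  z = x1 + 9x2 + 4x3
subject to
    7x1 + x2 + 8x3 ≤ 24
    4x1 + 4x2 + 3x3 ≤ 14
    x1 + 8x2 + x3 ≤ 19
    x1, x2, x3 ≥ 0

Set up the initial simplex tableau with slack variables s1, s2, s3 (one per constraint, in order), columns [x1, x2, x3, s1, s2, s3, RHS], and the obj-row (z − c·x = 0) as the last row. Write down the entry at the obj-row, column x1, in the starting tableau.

The obj-row carries the negated objective coefficients: the x1 entry is -1.

-1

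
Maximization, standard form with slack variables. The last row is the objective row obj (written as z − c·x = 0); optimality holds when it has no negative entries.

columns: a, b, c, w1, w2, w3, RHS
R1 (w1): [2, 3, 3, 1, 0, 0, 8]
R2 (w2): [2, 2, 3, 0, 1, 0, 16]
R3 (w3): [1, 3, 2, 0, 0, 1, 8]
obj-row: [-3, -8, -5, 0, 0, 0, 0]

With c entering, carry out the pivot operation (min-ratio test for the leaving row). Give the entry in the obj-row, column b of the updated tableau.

-3

Ratio test on column c — row 1: 8/3 = 8/3; row 2: 16/3 = 16/3; row 3: 8/2 = 4. Minimum is 8/3 at row 1 (w1 leaves); pivot element 3.
Divide row 1 by 3; eliminate column c from the other rows.
obj-row update in column b: -8 − (-5)·1 = -3.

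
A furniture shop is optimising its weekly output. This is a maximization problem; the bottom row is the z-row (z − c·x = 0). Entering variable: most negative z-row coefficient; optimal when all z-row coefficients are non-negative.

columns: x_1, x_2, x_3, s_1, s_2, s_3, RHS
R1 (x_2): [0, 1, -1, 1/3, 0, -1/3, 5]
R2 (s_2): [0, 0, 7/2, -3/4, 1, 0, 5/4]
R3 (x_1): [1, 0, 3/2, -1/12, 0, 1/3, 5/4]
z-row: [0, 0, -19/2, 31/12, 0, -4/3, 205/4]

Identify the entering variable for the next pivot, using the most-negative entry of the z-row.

x_3

Negative z-row entries: x_3: -19/2, s_3: -4/3.
The most negative is -19/2 in column x_3, so x_3 enters.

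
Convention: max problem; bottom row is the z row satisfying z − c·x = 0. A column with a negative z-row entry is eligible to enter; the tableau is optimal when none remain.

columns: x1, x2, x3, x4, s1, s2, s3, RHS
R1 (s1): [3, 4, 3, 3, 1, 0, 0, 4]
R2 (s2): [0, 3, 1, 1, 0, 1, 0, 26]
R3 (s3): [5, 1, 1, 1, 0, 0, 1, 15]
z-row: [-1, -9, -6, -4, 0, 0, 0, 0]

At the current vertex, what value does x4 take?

0

x4 is not in the basis, so in the current basic feasible solution x4 = 0.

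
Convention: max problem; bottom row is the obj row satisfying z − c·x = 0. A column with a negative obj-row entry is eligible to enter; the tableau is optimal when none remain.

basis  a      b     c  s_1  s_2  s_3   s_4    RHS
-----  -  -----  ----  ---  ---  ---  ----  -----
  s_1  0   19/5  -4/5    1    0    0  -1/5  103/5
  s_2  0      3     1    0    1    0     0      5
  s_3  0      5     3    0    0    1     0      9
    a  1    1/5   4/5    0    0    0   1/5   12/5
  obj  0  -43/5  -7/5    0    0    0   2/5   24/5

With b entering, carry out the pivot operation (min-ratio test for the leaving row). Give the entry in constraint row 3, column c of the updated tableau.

Ratio test on column b — row 1: (103/5)/(19/5) = 103/19; row 2: 5/3 = 5/3; row 3: 9/5 = 9/5; row 4: (12/5)/(1/5) = 12. Minimum is 5/3 at row 2 (s_2 leaves); pivot element 3.
Divide row 2 by 3; eliminate column b from the other rows.
Row 3 update in column c: 3 − 5·(1/3) = 4/3.

4/3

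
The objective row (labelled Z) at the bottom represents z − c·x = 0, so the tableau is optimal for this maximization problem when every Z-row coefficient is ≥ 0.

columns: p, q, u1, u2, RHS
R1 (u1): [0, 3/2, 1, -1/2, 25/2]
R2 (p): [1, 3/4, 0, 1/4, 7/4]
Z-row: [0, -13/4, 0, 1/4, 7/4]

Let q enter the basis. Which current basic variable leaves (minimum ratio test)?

Column q entries and ratios — u1: (25/2)/(3/2) = 25/3; p: (7/4)/(3/4) = 7/3.
Smallest ratio is 7/3 in the row of p, so p leaves.

p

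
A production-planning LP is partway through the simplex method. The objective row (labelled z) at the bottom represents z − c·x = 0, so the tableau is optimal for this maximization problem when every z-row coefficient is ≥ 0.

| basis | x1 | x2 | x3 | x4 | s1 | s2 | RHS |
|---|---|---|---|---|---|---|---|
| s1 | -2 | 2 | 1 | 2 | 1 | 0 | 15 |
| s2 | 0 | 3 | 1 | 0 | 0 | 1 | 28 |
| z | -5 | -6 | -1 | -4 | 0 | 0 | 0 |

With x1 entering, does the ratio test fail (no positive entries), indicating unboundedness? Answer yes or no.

yes

Every constraint-row entry in column x1 is ≤ 0, so increasing x1 is unbounded.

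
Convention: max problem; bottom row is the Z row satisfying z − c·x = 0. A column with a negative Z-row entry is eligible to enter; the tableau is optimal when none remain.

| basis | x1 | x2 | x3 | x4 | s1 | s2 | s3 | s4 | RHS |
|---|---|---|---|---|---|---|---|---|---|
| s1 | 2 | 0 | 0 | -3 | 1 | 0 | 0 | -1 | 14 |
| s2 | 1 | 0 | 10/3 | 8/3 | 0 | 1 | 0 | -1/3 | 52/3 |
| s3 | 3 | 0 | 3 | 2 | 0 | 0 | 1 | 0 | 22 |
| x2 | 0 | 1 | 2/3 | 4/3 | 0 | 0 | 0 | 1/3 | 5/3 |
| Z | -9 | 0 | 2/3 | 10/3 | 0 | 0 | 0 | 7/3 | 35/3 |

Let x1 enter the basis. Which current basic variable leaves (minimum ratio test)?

Column x1 entries and ratios — s1: 14/2 = 7; s2: (52/3)/1 = 52/3; s3: 22/3 = 22/3; x2: 0 ≤ 0, skip.
Smallest ratio is 7 in the row of s1, so s1 leaves.

s1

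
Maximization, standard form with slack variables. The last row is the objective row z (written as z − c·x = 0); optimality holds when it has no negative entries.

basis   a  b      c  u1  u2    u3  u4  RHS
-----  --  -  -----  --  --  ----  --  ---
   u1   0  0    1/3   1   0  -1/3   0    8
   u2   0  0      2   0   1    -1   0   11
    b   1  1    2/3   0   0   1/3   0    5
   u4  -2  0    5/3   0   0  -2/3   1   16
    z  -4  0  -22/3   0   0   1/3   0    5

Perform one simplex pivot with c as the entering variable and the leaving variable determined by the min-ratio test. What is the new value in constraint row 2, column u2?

1/2

Ratio test on column c — row 1: 8/(1/3) = 24; row 2: 11/2 = 11/2; row 3: 5/(2/3) = 15/2; row 4: 16/(5/3) = 48/5. Minimum is 11/2 at row 2 (u2 leaves); pivot element 2.
Divide row 2 by 2; eliminate column c from the other rows.
In the new row 2, the u2 entry is the old entry divided by the pivot: 1/2 = 1/2.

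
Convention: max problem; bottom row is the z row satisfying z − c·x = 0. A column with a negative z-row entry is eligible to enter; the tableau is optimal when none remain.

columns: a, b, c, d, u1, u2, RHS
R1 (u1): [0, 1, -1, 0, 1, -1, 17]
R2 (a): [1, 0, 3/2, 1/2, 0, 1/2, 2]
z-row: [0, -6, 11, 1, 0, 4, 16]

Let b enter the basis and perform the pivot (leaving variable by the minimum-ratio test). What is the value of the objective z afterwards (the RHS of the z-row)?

Ratio test on column b — row 1: 17/1 = 17; row 2: entry 0 ≤ 0. Minimum is 17 at row 1 (u1 leaves); pivot element 1.
Pivot on row 1; the z-row RHS becomes 16 − (-6)·17 = 118.

118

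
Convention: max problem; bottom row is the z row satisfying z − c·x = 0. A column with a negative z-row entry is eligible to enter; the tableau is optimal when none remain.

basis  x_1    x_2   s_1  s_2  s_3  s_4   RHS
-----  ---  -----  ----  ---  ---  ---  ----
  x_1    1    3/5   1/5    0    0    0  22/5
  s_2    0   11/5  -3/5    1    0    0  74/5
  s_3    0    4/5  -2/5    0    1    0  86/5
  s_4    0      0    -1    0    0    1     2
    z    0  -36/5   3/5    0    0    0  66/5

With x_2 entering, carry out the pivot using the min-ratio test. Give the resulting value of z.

678/11

Ratio test on column x_2 — row 1: (22/5)/(3/5) = 22/3; row 2: (74/5)/(11/5) = 74/11; row 3: (86/5)/(4/5) = 43/2; row 4: entry 0 ≤ 0. Minimum is 74/11 at row 2 (s_2 leaves); pivot element 11/5.
Pivot on row 2; the z-row RHS becomes 66/5 − (-36/5)·(74/11) = 678/11.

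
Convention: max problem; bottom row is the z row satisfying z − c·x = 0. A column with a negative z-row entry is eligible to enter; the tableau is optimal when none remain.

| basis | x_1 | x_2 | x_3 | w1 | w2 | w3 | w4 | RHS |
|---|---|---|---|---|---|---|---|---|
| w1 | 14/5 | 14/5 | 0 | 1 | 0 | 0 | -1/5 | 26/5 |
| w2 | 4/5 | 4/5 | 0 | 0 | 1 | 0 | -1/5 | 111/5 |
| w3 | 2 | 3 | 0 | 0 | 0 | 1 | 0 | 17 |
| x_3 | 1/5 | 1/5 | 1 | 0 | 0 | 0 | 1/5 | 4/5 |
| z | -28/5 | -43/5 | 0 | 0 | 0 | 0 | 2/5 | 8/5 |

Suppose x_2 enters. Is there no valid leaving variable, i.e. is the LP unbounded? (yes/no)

no

Column x_2 has positive entries in row(s) 1, 2, 3, 4, so the ratio test bounds it — not unbounded.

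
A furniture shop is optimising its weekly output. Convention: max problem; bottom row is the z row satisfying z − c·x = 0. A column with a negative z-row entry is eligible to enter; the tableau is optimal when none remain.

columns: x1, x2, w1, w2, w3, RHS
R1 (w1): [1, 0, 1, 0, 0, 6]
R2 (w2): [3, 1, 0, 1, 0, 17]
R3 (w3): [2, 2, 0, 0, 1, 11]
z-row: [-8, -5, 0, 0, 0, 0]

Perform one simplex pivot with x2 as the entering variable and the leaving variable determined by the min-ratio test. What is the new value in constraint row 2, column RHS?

23/2

Ratio test on column x2 — row 1: entry 0 ≤ 0; row 2: 17/1 = 17; row 3: 11/2 = 11/2. Minimum is 11/2 at row 3 (w3 leaves); pivot element 2.
Divide row 3 by 2; eliminate column x2 from the other rows.
Row 2 update in column RHS: 17 − 1·(11/2) = 23/2.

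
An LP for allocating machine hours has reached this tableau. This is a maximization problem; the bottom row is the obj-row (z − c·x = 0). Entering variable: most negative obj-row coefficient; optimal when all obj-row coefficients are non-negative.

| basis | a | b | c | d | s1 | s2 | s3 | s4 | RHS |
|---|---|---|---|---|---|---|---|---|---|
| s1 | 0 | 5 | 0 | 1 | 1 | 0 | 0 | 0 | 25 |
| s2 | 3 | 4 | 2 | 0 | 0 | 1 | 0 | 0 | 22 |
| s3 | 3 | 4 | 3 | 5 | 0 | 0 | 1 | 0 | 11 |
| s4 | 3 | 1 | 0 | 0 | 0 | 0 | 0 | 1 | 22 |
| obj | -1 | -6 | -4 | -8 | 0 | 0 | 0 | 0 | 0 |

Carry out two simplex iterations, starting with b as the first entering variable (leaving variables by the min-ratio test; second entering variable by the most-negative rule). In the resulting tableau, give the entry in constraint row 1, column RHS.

Ratio test on column b — row 1: 25/5 = 5; row 2: 22/4 = 11/2; row 3: 11/4 = 11/4; row 4: 22/1 = 22. Minimum is 11/4 at row 3 (s3 leaves); pivot element 4.
Divide row 3 by 4; eliminate column b from the other rows.
Second iteration: most negative obj-row entry is -1/2 in column d, so d enters.
Ratio test on column d — row 1: entry -21/4 ≤ 0; row 2: entry -5 ≤ 0; row 3: (11/4)/(5/4) = 11/5; row 4: entry -5/4 ≤ 0. Minimum is 11/5 at row 3 (b leaves); pivot element 5/4.
Divide row 3 by 5/4; eliminate column d from the other rows.
After both pivots, the entry at constraint row 1, column RHS is 114/5.

114/5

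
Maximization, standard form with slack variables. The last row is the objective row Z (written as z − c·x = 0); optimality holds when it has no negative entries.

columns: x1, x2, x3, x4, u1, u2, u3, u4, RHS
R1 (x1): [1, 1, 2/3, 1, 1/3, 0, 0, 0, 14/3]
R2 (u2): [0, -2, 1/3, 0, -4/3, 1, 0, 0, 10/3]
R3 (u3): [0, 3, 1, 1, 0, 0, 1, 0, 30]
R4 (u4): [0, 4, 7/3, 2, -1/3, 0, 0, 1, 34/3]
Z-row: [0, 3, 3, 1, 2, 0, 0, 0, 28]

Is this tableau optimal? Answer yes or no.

yes

Every Z-row coefficient is ≥ 0, so the tableau is optimal.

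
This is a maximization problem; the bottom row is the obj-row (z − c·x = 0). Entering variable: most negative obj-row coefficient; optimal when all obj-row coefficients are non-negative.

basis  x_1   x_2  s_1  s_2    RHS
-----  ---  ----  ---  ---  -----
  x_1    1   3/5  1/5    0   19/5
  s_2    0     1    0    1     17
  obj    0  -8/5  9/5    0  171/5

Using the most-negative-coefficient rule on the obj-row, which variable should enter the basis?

Negative obj-row entries: x_2: -8/5.
The most negative is -8/5 in column x_2, so x_2 enters.

x_2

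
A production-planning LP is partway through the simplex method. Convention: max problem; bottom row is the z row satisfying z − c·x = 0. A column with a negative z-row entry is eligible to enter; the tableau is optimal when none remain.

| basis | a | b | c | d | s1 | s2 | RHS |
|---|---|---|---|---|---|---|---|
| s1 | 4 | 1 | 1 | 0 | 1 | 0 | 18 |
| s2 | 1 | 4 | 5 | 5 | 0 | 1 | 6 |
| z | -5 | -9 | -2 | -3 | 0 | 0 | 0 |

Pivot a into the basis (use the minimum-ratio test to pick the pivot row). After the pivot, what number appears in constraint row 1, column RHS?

Ratio test on column a — row 1: 18/4 = 9/2; row 2: 6/1 = 6. Minimum is 9/2 at row 1 (s1 leaves); pivot element 4.
Divide row 1 by 4; eliminate column a from the other rows.
In the new row 1, the RHS entry is the old entry divided by the pivot: 18/4 = 9/2.

9/2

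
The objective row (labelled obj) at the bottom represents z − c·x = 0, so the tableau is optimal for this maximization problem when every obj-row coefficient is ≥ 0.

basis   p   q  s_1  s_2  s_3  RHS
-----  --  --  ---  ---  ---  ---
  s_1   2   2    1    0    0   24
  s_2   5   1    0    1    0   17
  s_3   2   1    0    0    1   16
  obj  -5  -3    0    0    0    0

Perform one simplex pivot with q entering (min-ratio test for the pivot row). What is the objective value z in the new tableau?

Ratio test on column q — row 1: 24/2 = 12; row 2: 17/1 = 17; row 3: 16/1 = 16. Minimum is 12 at row 1 (s_1 leaves); pivot element 2.
Pivot on row 1; the obj-row RHS becomes 0 − (-3)·12 = 36.

36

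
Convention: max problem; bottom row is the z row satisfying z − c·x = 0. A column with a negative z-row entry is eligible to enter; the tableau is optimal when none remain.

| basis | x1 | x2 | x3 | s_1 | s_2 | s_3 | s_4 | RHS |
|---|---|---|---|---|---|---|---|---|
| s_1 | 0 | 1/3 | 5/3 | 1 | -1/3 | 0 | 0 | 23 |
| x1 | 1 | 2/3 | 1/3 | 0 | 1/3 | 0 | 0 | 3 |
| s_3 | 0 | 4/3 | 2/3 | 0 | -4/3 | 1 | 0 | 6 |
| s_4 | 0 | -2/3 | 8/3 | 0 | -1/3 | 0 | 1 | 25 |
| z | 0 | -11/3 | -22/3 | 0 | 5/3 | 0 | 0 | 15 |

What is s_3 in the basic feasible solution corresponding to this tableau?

6

s_3 is basic (row 3); its value is the RHS of that row, 6.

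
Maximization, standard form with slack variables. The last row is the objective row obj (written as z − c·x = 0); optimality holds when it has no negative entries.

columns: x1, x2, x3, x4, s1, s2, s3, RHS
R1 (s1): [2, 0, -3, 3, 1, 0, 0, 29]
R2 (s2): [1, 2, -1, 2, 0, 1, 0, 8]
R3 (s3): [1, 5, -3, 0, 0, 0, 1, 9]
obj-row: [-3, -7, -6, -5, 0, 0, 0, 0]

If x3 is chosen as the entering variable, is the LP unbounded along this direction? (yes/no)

Every constraint-row entry in column x3 is ≤ 0, so increasing x3 is unbounded.

yes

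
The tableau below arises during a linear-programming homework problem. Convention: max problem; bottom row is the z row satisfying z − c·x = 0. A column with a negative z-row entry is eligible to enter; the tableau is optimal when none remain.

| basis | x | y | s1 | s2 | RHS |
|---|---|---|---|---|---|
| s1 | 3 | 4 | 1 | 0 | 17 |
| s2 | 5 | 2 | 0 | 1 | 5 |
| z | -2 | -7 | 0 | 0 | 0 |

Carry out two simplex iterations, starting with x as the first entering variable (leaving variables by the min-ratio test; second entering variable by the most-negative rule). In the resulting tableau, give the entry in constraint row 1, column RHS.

7

Ratio test on column x — row 1: 17/3 = 17/3; row 2: 5/5 = 1. Minimum is 1 at row 2 (s2 leaves); pivot element 5.
Divide row 2 by 5; eliminate column x from the other rows.
Second iteration: most negative z-row entry is -31/5 in column y, so y enters.
Ratio test on column y — row 1: 14/(14/5) = 5; row 2: 1/(2/5) = 5/2. Minimum is 5/2 at row 2 (x leaves); pivot element 2/5.
Divide row 2 by 2/5; eliminate column y from the other rows.
After both pivots, the entry at constraint row 1, column RHS is 7.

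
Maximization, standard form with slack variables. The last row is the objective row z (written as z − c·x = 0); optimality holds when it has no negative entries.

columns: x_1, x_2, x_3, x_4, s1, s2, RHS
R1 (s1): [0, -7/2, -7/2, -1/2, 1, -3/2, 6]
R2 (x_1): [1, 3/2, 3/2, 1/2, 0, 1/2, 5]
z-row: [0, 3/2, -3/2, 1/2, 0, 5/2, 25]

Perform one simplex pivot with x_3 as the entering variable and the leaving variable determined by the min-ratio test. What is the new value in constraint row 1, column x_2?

Ratio test on column x_3 — row 1: entry -7/2 ≤ 0; row 2: 5/(3/2) = 10/3. Minimum is 10/3 at row 2 (x_1 leaves); pivot element 3/2.
Divide row 2 by 3/2; eliminate column x_3 from the other rows.
Row 1 update in column x_2: -7/2 − (-7/2)·1 = 0.

0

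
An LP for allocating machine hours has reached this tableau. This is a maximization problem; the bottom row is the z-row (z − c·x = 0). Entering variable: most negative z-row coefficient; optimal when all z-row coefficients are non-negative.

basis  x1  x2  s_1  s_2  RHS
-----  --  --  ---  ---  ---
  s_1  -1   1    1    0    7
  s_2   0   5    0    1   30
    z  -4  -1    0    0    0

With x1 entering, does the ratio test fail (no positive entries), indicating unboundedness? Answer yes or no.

yes

Every constraint-row entry in column x1 is ≤ 0, so increasing x1 is unbounded.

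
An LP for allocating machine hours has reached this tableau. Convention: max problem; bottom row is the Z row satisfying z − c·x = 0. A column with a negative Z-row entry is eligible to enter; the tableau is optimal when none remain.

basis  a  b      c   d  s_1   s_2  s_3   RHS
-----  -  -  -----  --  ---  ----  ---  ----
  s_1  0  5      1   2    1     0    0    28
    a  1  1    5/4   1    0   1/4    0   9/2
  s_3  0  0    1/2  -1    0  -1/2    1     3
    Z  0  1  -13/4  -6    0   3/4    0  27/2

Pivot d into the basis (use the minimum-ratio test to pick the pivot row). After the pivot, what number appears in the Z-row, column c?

Ratio test on column d — row 1: 28/2 = 14; row 2: (9/2)/1 = 9/2; row 3: entry -1 ≤ 0. Minimum is 9/2 at row 2 (a leaves); pivot element 1.
Divide row 2 by 1; eliminate column d from the other rows.
Z-row update in column c: -13/4 − (-6)·(5/4) = 17/4.

17/4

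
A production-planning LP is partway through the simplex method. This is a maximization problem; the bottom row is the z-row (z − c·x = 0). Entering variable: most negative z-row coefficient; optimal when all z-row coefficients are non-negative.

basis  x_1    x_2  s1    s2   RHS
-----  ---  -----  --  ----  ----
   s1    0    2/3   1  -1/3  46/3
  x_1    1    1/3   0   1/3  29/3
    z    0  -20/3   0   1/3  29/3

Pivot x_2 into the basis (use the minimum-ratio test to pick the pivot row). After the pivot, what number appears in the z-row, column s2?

Ratio test on column x_2 — row 1: (46/3)/(2/3) = 23; row 2: (29/3)/(1/3) = 29. Minimum is 23 at row 1 (s1 leaves); pivot element 2/3.
Divide row 1 by 2/3; eliminate column x_2 from the other rows.
z-row update in column s2: 1/3 − (-20/3)·(-1/2) = -3.

-3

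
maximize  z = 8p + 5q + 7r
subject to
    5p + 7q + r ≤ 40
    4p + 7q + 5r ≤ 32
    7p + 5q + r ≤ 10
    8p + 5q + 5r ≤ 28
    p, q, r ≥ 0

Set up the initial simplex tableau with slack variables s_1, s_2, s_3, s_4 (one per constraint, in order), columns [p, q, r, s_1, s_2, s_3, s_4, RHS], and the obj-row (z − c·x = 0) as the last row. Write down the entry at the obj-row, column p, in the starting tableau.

The obj-row carries the negated objective coefficients: the p entry is -8.

-8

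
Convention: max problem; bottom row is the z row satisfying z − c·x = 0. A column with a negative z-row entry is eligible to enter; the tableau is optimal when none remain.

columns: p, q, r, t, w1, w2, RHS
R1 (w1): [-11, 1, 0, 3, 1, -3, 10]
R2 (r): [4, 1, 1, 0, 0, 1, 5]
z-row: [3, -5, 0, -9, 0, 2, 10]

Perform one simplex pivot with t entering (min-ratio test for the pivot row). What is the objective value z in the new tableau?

40

Ratio test on column t — row 1: 10/3 = 10/3; row 2: entry 0 ≤ 0. Minimum is 10/3 at row 1 (w1 leaves); pivot element 3.
Pivot on row 1; the z-row RHS becomes 10 − (-9)·(10/3) = 40.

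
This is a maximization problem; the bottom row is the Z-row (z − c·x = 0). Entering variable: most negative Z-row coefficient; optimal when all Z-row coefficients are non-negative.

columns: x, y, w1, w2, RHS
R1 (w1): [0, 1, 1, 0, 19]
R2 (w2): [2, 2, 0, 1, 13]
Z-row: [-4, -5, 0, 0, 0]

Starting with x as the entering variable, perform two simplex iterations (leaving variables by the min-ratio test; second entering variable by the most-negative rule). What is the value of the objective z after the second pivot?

Ratio test on column x — row 1: entry 0 ≤ 0; row 2: 13/2 = 13/2. Minimum is 13/2 at row 2 (w2 leaves); pivot element 2.
Pivot on row 2; the Z-row RHS becomes 0 − (-4)·(13/2) = 26.
Next entering variable (most negative Z-row entry -1): y.
Ratio test on column y — row 1: 19/1 = 19; row 2: (13/2)/1 = 13/2. Minimum is 13/2 at row 2 (x leaves); pivot element 1.
After the second pivot the Z-row RHS is 26 − (-1)·(13/2) = 65/2.

65/2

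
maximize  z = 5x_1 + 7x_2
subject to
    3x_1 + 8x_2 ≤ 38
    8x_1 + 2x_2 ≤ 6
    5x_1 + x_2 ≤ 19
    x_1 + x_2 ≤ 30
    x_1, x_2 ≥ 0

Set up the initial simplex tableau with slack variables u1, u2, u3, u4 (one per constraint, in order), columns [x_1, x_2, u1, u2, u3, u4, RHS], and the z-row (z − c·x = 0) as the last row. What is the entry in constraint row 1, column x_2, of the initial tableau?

8

Constraint 1 has coefficient 8 on x_2.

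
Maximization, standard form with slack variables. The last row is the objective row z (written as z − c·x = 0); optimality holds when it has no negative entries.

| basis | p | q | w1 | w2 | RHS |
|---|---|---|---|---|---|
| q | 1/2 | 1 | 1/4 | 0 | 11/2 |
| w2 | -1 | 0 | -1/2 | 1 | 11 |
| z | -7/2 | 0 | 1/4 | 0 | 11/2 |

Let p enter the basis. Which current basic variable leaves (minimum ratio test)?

q

Column p entries and ratios — q: (11/2)/(1/2) = 11; w2: -1 ≤ 0, skip.
Smallest ratio is 11 in the row of q, so q leaves.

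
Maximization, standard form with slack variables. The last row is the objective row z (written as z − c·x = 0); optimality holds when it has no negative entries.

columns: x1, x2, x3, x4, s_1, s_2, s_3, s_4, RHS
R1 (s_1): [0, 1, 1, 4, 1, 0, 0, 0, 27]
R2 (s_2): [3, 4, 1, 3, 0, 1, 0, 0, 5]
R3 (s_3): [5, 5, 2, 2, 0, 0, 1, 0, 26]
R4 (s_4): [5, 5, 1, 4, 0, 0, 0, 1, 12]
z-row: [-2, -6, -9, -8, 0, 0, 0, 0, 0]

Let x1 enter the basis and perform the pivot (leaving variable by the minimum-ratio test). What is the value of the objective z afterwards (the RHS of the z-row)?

Ratio test on column x1 — row 1: entry 0 ≤ 0; row 2: 5/3 = 5/3; row 3: 26/5 = 26/5; row 4: 12/5 = 12/5. Minimum is 5/3 at row 2 (s_2 leaves); pivot element 3.
Pivot on row 2; the z-row RHS becomes 0 − (-2)·(5/3) = 10/3.

10/3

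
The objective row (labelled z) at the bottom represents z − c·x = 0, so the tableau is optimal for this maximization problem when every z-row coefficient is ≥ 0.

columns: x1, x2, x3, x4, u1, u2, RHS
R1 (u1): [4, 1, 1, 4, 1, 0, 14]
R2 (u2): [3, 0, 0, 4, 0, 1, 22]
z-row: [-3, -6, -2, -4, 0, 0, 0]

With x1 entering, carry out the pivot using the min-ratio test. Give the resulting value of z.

Ratio test on column x1 — row 1: 14/4 = 7/2; row 2: 22/3 = 22/3. Minimum is 7/2 at row 1 (u1 leaves); pivot element 4.
Pivot on row 1; the z-row RHS becomes 0 − (-3)·(7/2) = 21/2.

21/2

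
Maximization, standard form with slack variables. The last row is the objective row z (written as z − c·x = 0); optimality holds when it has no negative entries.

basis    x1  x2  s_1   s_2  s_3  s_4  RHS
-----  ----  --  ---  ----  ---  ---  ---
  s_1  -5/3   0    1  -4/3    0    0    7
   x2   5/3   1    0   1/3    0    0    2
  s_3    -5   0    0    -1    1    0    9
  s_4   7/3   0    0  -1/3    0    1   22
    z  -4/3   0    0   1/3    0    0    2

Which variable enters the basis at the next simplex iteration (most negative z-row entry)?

Negative z-row entries: x1: -4/3.
The most negative is -4/3 in column x1, so x1 enters.

x1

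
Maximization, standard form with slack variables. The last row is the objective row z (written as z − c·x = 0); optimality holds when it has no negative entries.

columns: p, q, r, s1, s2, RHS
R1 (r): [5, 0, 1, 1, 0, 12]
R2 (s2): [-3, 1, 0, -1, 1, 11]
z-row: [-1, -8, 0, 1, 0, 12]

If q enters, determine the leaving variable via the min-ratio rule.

Column q entries and ratios — r: 0 ≤ 0, skip; s2: 11/1 = 11.
Smallest ratio is 11 in the row of s2, so s2 leaves.

s2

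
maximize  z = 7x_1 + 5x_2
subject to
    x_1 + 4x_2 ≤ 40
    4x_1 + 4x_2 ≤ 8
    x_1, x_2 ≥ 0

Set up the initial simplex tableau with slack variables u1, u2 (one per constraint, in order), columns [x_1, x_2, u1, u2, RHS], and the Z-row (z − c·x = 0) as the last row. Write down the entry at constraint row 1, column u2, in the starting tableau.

Slack u2 belongs to constraint 2; its column is the unit vector e_2, so the entry in row 1 is 0.

0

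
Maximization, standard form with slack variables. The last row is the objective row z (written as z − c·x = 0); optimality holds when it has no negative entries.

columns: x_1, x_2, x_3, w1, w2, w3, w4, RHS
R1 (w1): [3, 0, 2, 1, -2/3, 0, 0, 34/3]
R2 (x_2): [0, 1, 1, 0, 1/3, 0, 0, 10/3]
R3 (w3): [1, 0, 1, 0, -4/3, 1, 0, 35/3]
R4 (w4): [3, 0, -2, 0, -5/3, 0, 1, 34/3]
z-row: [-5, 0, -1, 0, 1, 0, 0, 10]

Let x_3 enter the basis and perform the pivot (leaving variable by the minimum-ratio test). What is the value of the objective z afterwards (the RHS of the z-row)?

40/3

Ratio test on column x_3 — row 1: (34/3)/2 = 17/3; row 2: (10/3)/1 = 10/3; row 3: (35/3)/1 = 35/3; row 4: entry -2 ≤ 0. Minimum is 10/3 at row 2 (x_2 leaves); pivot element 1.
Pivot on row 2; the z-row RHS becomes 10 − (-1)·(10/3) = 40/3.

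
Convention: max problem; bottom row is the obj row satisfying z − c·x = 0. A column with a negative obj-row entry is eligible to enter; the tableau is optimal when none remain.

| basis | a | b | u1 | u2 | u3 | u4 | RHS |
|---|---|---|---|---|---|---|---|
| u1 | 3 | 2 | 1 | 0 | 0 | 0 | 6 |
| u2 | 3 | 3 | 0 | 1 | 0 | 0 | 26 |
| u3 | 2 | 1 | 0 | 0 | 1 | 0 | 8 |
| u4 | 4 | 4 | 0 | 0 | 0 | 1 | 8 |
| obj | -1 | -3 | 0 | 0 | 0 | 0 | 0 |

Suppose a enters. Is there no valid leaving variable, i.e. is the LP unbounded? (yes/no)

Column a has positive entries in row(s) 1, 2, 3, 4, so the ratio test bounds it — not unbounded.

no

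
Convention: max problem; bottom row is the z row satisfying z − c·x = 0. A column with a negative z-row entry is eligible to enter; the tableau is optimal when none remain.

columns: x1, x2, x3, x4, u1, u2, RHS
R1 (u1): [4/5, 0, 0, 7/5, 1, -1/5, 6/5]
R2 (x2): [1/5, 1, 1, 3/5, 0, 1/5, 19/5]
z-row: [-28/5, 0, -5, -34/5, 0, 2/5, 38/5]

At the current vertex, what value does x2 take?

19/5

x2 is basic (row 2); its value is the RHS of that row, 19/5.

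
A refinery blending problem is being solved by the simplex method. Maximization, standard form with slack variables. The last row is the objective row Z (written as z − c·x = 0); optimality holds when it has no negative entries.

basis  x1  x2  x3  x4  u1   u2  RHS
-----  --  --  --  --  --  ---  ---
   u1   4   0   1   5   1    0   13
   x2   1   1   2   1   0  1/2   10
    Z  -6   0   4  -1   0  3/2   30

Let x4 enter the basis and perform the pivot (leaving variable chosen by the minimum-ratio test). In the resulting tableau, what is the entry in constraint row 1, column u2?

0

Ratio test on column x4 — row 1: 13/5 = 13/5; row 2: 10/1 = 10. Minimum is 13/5 at row 1 (u1 leaves); pivot element 5.
Divide row 1 by 5; eliminate column x4 from the other rows.
In the new row 1, the u2 entry is the old entry divided by the pivot: 0/5 = 0.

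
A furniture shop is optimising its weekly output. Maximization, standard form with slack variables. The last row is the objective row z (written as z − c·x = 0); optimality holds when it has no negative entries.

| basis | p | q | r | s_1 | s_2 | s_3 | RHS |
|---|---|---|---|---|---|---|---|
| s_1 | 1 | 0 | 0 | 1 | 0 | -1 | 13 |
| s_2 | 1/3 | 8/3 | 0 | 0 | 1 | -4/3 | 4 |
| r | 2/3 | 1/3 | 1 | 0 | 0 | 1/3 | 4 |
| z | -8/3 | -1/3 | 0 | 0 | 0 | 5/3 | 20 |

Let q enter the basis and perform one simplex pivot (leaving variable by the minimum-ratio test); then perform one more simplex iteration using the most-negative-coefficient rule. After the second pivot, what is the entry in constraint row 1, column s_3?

-9/5

Ratio test on column q — row 1: entry 0 ≤ 0; row 2: 4/(8/3) = 3/2; row 3: 4/(1/3) = 12. Minimum is 3/2 at row 2 (s_2 leaves); pivot element 8/3.
Divide row 2 by 8/3; eliminate column q from the other rows.
Second iteration: most negative z-row entry is -21/8 in column p, so p enters.
Ratio test on column p — row 1: 13/1 = 13; row 2: (3/2)/(1/8) = 12; row 3: (7/2)/(5/8) = 28/5. Minimum is 28/5 at row 3 (r leaves); pivot element 5/8.
Divide row 3 by 5/8; eliminate column p from the other rows.
After both pivots, the entry at constraint row 1, column s_3 is -9/5.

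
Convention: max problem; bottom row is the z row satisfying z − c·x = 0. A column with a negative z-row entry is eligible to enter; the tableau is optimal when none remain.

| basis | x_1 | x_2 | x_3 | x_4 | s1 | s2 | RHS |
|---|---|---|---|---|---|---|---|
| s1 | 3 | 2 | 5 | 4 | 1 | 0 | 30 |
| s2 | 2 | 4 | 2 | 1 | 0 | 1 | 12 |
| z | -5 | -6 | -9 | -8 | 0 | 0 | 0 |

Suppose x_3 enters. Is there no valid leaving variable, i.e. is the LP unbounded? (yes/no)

no

Column x_3 has positive entries in row(s) 1, 2, so the ratio test bounds it — not unbounded.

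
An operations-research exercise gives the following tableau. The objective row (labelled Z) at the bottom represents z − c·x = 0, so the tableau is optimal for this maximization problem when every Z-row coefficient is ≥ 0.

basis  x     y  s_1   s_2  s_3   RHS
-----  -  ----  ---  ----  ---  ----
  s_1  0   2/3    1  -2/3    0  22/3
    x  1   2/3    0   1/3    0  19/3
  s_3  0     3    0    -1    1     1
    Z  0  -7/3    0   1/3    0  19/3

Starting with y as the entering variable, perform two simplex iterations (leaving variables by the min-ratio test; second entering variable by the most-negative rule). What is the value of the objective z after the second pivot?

Ratio test on column y — row 1: (22/3)/(2/3) = 11; row 2: (19/3)/(2/3) = 19/2; row 3: 1/3 = 1/3. Minimum is 1/3 at row 3 (s_3 leaves); pivot element 3.
Pivot on row 3; the Z-row RHS becomes 19/3 − (-7/3)·(1/3) = 64/9.
Next entering variable (most negative Z-row entry -4/9): s_2.
Ratio test on column s_2 — row 1: entry -4/9 ≤ 0; row 2: (55/9)/(5/9) = 11; row 3: entry -1/3 ≤ 0. Minimum is 11 at row 2 (x leaves); pivot element 5/9.
After the second pivot the Z-row RHS is 64/9 − (-4/9)·11 = 12.

12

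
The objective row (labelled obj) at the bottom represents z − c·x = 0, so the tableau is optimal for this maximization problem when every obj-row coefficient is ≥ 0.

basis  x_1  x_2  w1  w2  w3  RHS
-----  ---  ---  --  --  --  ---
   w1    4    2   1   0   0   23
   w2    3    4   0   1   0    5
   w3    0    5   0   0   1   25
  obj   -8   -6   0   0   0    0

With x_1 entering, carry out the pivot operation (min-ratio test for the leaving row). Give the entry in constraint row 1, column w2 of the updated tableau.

Ratio test on column x_1 — row 1: 23/4 = 23/4; row 2: 5/3 = 5/3; row 3: entry 0 ≤ 0. Minimum is 5/3 at row 2 (w2 leaves); pivot element 3.
Divide row 2 by 3; eliminate column x_1 from the other rows.
Row 1 update in column w2: 0 − 4·(1/3) = -4/3.

-4/3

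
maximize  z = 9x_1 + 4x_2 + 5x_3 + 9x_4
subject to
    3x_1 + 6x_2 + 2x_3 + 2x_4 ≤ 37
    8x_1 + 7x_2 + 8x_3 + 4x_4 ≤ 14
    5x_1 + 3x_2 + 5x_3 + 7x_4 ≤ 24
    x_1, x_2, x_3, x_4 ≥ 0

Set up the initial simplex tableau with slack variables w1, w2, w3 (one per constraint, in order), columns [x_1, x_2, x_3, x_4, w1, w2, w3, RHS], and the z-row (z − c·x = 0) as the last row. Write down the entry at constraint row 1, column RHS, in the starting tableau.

The RHS of constraint 1 is b_1 = 37.

37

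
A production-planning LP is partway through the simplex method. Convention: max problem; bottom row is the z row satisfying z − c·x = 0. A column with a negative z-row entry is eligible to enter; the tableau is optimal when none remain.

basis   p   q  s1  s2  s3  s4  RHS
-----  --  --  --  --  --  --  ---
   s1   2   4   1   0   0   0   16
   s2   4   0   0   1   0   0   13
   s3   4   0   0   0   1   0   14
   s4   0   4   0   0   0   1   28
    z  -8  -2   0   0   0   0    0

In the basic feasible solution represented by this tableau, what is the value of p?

p is not in the basis, so in the current basic feasible solution p = 0.

0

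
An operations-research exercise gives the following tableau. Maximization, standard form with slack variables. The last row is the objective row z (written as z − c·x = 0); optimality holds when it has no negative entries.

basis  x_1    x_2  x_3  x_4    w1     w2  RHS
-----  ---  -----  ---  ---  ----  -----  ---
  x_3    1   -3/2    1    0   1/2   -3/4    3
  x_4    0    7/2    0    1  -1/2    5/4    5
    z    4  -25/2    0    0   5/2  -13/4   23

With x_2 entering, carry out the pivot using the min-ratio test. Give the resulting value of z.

Ratio test on column x_2 — row 1: entry -3/2 ≤ 0; row 2: 5/(7/2) = 10/7. Minimum is 10/7 at row 2 (x_4 leaves); pivot element 7/2.
Pivot on row 2; the z-row RHS becomes 23 − (-25/2)·(10/7) = 286/7.

286/7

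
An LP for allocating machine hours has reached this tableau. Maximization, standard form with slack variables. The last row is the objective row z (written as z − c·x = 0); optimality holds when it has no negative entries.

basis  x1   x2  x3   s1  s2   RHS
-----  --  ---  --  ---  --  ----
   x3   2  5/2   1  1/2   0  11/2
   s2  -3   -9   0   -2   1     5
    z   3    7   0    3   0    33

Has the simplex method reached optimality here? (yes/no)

yes

Every z-row coefficient is ≥ 0, so the tableau is optimal.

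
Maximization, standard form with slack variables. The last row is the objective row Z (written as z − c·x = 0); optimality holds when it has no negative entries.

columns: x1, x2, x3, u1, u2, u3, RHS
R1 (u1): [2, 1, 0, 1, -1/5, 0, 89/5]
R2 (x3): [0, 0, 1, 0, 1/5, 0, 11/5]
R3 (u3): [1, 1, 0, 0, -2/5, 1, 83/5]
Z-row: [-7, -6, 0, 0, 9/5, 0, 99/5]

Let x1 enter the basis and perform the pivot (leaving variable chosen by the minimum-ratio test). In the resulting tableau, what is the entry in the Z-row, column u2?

11/10

Ratio test on column x1 — row 1: (89/5)/2 = 89/10; row 2: entry 0 ≤ 0; row 3: (83/5)/1 = 83/5. Minimum is 89/10 at row 1 (u1 leaves); pivot element 2.
Divide row 1 by 2; eliminate column x1 from the other rows.
Z-row update in column u2: 9/5 − (-7)·(-1/10) = 11/10.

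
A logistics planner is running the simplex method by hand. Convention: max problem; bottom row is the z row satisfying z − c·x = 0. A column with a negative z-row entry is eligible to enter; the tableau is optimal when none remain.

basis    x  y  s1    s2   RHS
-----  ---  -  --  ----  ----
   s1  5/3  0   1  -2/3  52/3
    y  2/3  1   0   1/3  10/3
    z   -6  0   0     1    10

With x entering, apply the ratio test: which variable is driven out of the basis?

Column x entries and ratios — s1: (52/3)/(5/3) = 52/5; y: (10/3)/(2/3) = 5.
Smallest ratio is 5 in the row of y, so y leaves.

y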